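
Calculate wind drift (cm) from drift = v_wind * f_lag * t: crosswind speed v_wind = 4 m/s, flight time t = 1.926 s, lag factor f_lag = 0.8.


drift = v_wind * lag * t = 4 * 0.8 * 1.926 = 6.1632 m ≈ 616.3 cm

616.3 cm


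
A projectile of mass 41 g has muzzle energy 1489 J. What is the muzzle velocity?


v = sqrt(2*E/m) = sqrt(2*1489/0.041) = 269.5 m/s

269.5 m/s


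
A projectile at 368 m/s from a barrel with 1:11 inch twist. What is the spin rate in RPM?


twist_m = 11*0.0254 = 0.2794 m
spin = v/twist = 368/0.2794 = 1317.108 rev/s
RPM = spin*60 = 1317.108*60 ≈ 79026 RPM

79026 RPM


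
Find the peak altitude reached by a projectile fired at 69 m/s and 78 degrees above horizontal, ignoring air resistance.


H = (v0*sin(theta))^2 / (2g) = (69*sin(78°))^2 / (2*9.81) = 232.2 m

232.2 m


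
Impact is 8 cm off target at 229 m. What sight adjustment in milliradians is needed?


1 mrad subtends 1 cm per 10 m of range, so adj = error_cm / (dist_m / 10) = 8 / (229/10) = 0.3493 mrad

0.3493 mrad


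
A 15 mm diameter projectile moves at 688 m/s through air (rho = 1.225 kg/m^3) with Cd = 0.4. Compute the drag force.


A = pi*(d/2)^2 = pi*(15/2000)^2 = 1.76715e-04 m^2
Fd = 0.5*Cd*rho*A*v^2 = 0.5*0.4*1.225*1.76715e-04*688^2 = 20.49 N

20.49 N


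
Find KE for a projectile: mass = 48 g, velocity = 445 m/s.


E = 0.5*m*v^2 = 0.5*0.048*445^2 = 4753 J

4753 J


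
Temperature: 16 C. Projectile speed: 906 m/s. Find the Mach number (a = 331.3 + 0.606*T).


a = 331.3 + 0.606*(16) = 340.996 m/s
M = v/a = 906/340.996 = 2.657

2.657


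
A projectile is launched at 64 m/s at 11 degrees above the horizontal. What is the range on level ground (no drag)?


R = v0^2 * sin(2*theta) / g = 64^2 * sin(2*11°) / 9.81 = 156.4 m

156.4 m


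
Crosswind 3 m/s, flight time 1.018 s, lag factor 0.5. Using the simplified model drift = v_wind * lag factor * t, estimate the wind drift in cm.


drift = v_wind * lag * t = 3 * 0.5 * 1.018 = 1.527 m ≈ 152.7 cm

152.7 cm


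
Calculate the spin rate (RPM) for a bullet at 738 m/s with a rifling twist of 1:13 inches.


twist_m = 13*0.0254 = 0.3302 m
spin = v/twist = 738/0.3302 = 2235.009 rev/s
RPM = spin*60 = 2235.009*60 ≈ 134101 RPM

134101 RPM


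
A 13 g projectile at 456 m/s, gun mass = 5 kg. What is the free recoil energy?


v_r = m_p*v_p/m_gun = 0.013*456/5 = 1.1856 m/s, E_r = 0.5*m_gun*v_r^2 = 0.5*5*1.1856^2 = 3.514 J

3.514 J


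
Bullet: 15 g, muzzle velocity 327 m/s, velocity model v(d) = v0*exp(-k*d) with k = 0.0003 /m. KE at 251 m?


v = v0*exp(-k*d) = 327*exp(-0.0003*251) = 303.281 m/s
E = 0.5*m*v^2 = 0.5*0.015*303.281^2 = 689.8 J

689.8 J


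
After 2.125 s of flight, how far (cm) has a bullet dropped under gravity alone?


drop = 0.5*g*t^2 = 0.5*9.81*2.125^2 = 22.1491 m ≈ 2215 cm

2215 cm


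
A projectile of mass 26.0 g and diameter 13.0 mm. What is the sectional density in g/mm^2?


SD = m/d^2 = 26.0/13.0^2 = 0.1538 g/mm^2

0.1538 g/mm^2


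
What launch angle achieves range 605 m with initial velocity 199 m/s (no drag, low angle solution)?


sin(2*theta) = R*g/v0^2 = 605*9.81/199^2 = 0.149871, theta = arcsin(0.149871)/2 = 4.31°

4.31 degrees


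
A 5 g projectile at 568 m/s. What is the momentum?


p = m*v = 0.005*568 = 2.84 kg·m/s

2.84 kg·m/s


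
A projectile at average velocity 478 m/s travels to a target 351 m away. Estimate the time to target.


t = d/v = 351/478 = 0.7343 s

0.7343 s


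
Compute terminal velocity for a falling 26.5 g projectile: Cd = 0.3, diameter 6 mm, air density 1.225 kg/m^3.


A = pi*(d/2)^2 = pi*(6/2000)^2 = 2.82743e-05 m^2
vt = sqrt(2mg/(Cd*rho*A)) = sqrt(2*0.0265*9.81/(0.3 * 1.225 * 2.82743e-05)) = 223.7 m/s

223.7 m/s


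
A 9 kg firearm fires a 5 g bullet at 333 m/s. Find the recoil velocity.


v_recoil = m_p * v_p / m_gun = 0.005 * 333 / 9 = 0.185 m/s

0.185 m/s


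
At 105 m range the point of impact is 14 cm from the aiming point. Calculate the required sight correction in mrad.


1 mrad subtends 1 cm per 10 m of range, so adj = error_cm / (dist_m / 10) = 14 / (105/10) = 1.333 mrad

1.333 mrad


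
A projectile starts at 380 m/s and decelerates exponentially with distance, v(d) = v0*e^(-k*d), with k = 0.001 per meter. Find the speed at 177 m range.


v = v0*exp(-k*d) = 380*exp(-0.001*177) = 318.4 m/s

318.4 m/s


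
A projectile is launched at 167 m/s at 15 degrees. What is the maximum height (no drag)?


H = (v0*sin(theta))^2 / (2g) = (167*sin(15°))^2 / (2*9.81) = 95.22 m

95.22 m


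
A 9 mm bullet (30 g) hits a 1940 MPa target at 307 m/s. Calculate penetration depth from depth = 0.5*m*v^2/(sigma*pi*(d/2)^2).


A = pi*(d/2)^2 = pi*(9/2)^2 = 63.6173 mm^2
E = 0.5*m*v^2 = 0.5*0.03*307^2 = 1413.73 J
depth = E/(sigma*A) = 1413.73 J / (1940 MPa * 63.6173 mm^2) = 1413.73/(1940 * 63.6173) m = 0.0114549 m ≈ 11.45 mm

11.45 mm


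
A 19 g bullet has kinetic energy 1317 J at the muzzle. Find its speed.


v = sqrt(2*E/m) = sqrt(2*1317/0.019) = 372.3 m/s

372.3 m/s


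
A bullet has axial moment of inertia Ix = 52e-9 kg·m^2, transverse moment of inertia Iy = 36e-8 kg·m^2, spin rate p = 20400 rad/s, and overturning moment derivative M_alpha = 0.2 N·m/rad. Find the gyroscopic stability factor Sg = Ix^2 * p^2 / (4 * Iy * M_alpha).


Sg = Ix^2 * p^2 / (4 * Iy * M_alpha) = (52e-9)^2 * 20400^2 / (4 * 36e-8 * 0.2) = 3.907

3.907


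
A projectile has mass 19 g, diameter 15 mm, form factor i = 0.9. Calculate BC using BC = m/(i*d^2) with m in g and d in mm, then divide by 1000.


BC = m/(i*d^2*1000) = 19/(0.9 * 15^2 * 1000) = 9.383e-05

9.383e-05


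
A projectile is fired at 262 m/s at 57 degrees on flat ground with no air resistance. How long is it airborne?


T = 2*v0*sin(theta)/g = 2*262*sin(57°)/9.81 = 44.8 s

44.8 s


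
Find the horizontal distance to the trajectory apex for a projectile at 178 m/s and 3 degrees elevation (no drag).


R = v0^2*sin(2*theta)/g = 178^2*sin(2*3°)/9.81 = 337.602 m
apex_dist = R/2 = 337.602/2 = 168.8 m

168.8 m


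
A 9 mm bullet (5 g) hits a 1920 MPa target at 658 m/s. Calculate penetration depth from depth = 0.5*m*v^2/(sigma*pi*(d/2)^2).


A = pi*(d/2)^2 = pi*(9/2)^2 = 63.6173 mm^2
E = 0.5*m*v^2 = 0.5*0.005*658^2 = 1082.41 J
depth = E/(sigma*A) = 1082.41 J / (1920 MPa * 63.6173 mm^2) = 1082.41/(1920 * 63.6173) m = 0.00886167 m ≈ 8.862 mm

8.862 mm


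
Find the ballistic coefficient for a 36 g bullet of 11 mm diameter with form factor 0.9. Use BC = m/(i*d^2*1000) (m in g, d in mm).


BC = m/(i*d^2*1000) = 36/(0.9 * 11^2 * 1000) = 0.0003306

0.0003306


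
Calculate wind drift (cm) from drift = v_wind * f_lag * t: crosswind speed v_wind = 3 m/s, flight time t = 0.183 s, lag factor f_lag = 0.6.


drift = v_wind * lag * t = 3 * 0.6 * 0.183 = 0.3294 m ≈ 32.94 cm

32.94 cm


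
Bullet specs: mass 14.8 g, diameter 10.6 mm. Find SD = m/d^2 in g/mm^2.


SD = m/d^2 = 14.8/10.6^2 = 0.1317 g/mm^2

0.1317 g/mm^2


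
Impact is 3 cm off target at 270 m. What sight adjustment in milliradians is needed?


1 mrad subtends 1 cm per 10 m of range, so adj = error_cm / (dist_m / 10) = 3 / (270/10) = 0.1111 mrad

0.1111 mrad


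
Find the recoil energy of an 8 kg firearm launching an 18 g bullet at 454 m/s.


v_r = m_p*v_p/m_gun = 0.018*454/8 = 1.0215 m/s, E_r = 0.5*m_gun*v_r^2 = 0.5*8*1.0215^2 = 4.174 J

4.174 J


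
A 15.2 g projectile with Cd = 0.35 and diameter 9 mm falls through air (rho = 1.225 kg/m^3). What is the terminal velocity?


A = pi*(d/2)^2 = pi*(9/2000)^2 = 6.36173e-05 m^2
vt = sqrt(2mg/(Cd*rho*A)) = sqrt(2*0.0152*9.81/(0.35 * 1.225 * 6.36173e-05)) = 104.6 m/s

104.6 m/s


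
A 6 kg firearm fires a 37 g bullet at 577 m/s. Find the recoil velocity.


v_recoil = m_p * v_p / m_gun = 0.037 * 577 / 6 = 3.558 m/s

3.558 m/s


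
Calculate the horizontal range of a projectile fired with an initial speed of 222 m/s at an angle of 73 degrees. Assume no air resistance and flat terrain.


R = v0^2 * sin(2*theta) / g = 222^2 * sin(2*73°) / 9.81 = 2809 m

2809 m


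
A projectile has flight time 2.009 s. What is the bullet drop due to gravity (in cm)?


drop = 0.5*g*t^2 = 0.5*9.81*2.009^2 = 19.797 m ≈ 1980 cm

1980 cm


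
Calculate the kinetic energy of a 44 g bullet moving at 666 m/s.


E = 0.5*m*v^2 = 0.5*0.044*666^2 = 9758 J

9758 J


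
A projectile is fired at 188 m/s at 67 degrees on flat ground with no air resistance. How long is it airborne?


T = 2*v0*sin(theta)/g = 2*188*sin(67°)/9.81 = 35.28 s

35.28 s


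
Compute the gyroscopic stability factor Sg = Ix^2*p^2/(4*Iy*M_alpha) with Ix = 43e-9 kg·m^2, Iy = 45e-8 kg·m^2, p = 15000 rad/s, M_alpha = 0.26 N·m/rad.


Sg = Ix^2 * p^2 / (4 * Iy * M_alpha) = (43e-9)^2 * 15000^2 / (4 * 45e-8 * 0.26) = 0.8889

0.8889


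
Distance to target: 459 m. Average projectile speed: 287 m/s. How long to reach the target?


t = d/v = 459/287 = 1.599 s

1.599 s


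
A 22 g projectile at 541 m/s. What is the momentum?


p = m*v = 0.022*541 = 11.9 kg·m/s

11.9 kg·m/s


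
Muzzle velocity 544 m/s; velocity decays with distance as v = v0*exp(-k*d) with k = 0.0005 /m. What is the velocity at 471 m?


v = v0*exp(-k*d) = 544*exp(-0.0005*471) = 429.9 m/s

429.9 m/s


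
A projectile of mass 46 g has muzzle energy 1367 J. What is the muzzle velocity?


v = sqrt(2*E/m) = sqrt(2*1367/0.046) = 243.8 m/s

243.8 m/s


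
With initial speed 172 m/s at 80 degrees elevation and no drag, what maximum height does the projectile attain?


H = (v0*sin(theta))^2 / (2g) = (172*sin(80°))^2 / (2*9.81) = 1462 m

1462 m


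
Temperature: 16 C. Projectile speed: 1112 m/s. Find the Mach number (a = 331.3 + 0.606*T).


a = 331.3 + 0.606*(16) = 340.996 m/s
M = v/a = 1112/340.996 = 3.261

3.261


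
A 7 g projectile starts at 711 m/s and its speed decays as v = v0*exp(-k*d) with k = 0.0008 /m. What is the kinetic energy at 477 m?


v = v0*exp(-k*d) = 711*exp(-0.0008*477) = 485.448 m/s
E = 0.5*m*v^2 = 0.5*0.007*485.448^2 = 824.8 J

824.8 J


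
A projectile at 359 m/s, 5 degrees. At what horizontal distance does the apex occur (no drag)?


R = v0^2*sin(2*theta)/g = 359^2*sin(2*5°)/9.81 = 2281.34 m
apex_dist = R/2 = 2281.34/2 = 1141 m

1141 m


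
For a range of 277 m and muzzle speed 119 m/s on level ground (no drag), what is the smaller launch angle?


sin(2*theta) = R*g/v0^2 = 277*9.81/119^2 = 0.191891, theta = arcsin(0.191891)/2 = 5.532°

5.532 degrees


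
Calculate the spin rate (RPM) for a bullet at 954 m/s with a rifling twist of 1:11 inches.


twist_m = 11*0.0254 = 0.2794 m
spin = v/twist = 954/0.2794 = 3414.46 rev/s
RPM = spin*60 = 3414.46*60 ≈ 204868 RPM

204868 RPM


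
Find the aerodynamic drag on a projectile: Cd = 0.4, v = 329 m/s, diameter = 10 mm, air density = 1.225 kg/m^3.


A = pi*(d/2)^2 = pi*(10/2000)^2 = 7.85398e-05 m^2
Fd = 0.5*Cd*rho*A*v^2 = 0.5*0.4*1.225*7.85398e-05*329^2 = 2.083 N

2.083 N


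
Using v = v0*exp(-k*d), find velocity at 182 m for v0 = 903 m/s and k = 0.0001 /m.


v = v0*exp(-k*d) = 903*exp(-0.0001*182) = 886.7 m/s

886.7 m/s


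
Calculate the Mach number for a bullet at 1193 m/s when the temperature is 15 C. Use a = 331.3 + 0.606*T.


a = 331.3 + 0.606*(15) = 340.39 m/s
M = v/a = 1193/340.39 = 3.505

3.505


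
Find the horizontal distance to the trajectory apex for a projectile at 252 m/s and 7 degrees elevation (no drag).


R = v0^2*sin(2*theta)/g = 252^2*sin(2*7°)/9.81 = 1566.06 m
apex_dist = R/2 = 1566.06/2 = 783 m

783 m


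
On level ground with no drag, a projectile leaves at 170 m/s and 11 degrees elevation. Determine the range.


R = v0^2 * sin(2*theta) / g = 170^2 * sin(2*11°) / 9.81 = 1104 m

1104 m


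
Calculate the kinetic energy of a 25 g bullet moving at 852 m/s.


E = 0.5*m*v^2 = 0.5*0.025*852^2 = 9074 J

9074 J


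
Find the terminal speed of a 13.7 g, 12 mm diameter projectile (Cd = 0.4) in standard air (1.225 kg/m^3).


A = pi*(d/2)^2 = pi*(12/2000)^2 = 1.13097e-04 m^2
vt = sqrt(2mg/(Cd*rho*A)) = sqrt(2*0.0137*9.81/(0.4 * 1.225 * 1.13097e-04)) = 69.64 m/s

69.64 m/s


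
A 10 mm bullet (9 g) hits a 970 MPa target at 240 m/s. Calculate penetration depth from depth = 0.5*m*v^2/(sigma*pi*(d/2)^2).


A = pi*(d/2)^2 = pi*(10/2)^2 = 78.5398 mm^2
E = 0.5*m*v^2 = 0.5*0.009*240^2 = 259.2 J
depth = E/(sigma*A) = 259.2 J / (970 MPa * 78.5398 mm^2) = 259.2/(970 * 78.5398) m = 0.00340231 m ≈ 3.402 mm

3.402 mm


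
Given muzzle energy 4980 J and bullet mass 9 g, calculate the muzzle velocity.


v = sqrt(2*E/m) = sqrt(2*4980/0.009) = 1052 m/s

1052 m/s


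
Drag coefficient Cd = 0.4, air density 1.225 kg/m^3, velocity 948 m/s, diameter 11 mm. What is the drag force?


A = pi*(d/2)^2 = pi*(11/2000)^2 = 9.50332e-05 m^2
Fd = 0.5*Cd*rho*A*v^2 = 0.5*0.4*1.225*9.50332e-05*948^2 = 20.92 N

20.92 N


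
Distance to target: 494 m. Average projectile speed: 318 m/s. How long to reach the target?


t = d/v = 494/318 = 1.553 s

1.553 s


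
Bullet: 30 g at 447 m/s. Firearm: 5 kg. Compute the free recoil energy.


v_r = m_p*v_p/m_gun = 0.03*447/5 = 2.682 m/s, E_r = 0.5*m_gun*v_r^2 = 0.5*5*2.682^2 = 17.98 J

17.98 J


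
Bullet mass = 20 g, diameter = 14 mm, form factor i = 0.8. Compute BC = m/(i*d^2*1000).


BC = m/(i*d^2*1000) = 20/(0.8 * 14^2 * 1000) = 0.0001276

0.0001276


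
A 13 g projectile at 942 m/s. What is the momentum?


p = m*v = 0.013*942 = 12.25 kg·m/s

12.25 kg·m/s


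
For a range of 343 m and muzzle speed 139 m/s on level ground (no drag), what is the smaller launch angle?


sin(2*theta) = R*g/v0^2 = 343*9.81/139^2 = 0.174154, theta = arcsin(0.174154)/2 = 5.015°

5.015 degrees


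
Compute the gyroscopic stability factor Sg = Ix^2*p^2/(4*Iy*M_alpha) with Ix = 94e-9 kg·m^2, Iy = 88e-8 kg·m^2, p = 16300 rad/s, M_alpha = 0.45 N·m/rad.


Sg = Ix^2 * p^2 / (4 * Iy * M_alpha) = (94e-9)^2 * 16300^2 / (4 * 88e-8 * 0.45) = 1.482

1.482


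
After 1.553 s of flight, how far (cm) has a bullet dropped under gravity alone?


drop = 0.5*g*t^2 = 0.5*9.81*1.553^2 = 11.8299 m ≈ 1183 cm

1183 cm


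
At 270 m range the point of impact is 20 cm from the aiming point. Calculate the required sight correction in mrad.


1 mrad subtends 1 cm per 10 m of range, so adj = error_cm / (dist_m / 10) = 20 / (270/10) = 0.7407 mrad

0.7407 mrad


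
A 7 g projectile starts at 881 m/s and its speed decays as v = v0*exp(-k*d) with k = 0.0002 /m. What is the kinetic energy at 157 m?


v = v0*exp(-k*d) = 881*exp(-0.0002*157) = 853.766 m/s
E = 0.5*m*v^2 = 0.5*0.007*853.766^2 = 2551 J

2551 J


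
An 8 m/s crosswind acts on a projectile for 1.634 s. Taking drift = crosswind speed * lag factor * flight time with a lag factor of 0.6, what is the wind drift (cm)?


drift = v_wind * lag * t = 8 * 0.6 * 1.634 = 7.8432 m ≈ 784.3 cm

784.3 cm


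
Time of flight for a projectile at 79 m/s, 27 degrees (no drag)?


T = 2*v0*sin(theta)/g = 2*79*sin(27°)/9.81 = 7.312 s

7.312 s


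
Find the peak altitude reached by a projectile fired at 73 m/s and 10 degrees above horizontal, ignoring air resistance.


H = (v0*sin(theta))^2 / (2g) = (73*sin(10°))^2 / (2*9.81) = 8.19 m

8.19 m


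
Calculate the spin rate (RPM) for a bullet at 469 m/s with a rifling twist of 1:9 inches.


twist_m = 9*0.0254 = 0.2286 m
spin = v/twist = 469/0.2286 = 2051.619 rev/s
RPM = spin*60 = 2051.619*60 ≈ 123097 RPM

123097 RPM


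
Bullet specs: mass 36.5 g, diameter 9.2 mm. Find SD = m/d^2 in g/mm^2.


SD = m/d^2 = 36.5/9.2^2 = 0.4312 g/mm^2

0.4312 g/mm^2


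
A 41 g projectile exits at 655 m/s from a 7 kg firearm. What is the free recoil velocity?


v_recoil = m_p * v_p / m_gun = 0.041 * 655 / 7 = 3.836 m/s

3.836 m/s


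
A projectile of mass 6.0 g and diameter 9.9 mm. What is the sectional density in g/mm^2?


SD = m/d^2 = 6.0/9.9^2 = 0.06122 g/mm^2

0.06122 g/mm^2


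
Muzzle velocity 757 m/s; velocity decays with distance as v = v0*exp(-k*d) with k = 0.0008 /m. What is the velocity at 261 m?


v = v0*exp(-k*d) = 757*exp(-0.0008*261) = 614.3 m/s

614.3 m/s


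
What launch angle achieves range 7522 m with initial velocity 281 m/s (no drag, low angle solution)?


sin(2*theta) = R*g/v0^2 = 7522*9.81/281^2 = 0.934522, theta = arcsin(0.934522)/2 = 34.58°

34.58 degrees


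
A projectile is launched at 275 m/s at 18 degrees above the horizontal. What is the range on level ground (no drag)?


R = v0^2 * sin(2*theta) / g = 275^2 * sin(2*18°) / 9.81 = 4531 m

4531 m


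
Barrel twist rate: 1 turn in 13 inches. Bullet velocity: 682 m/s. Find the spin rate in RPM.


twist_m = 13*0.0254 = 0.3302 m
spin = v/twist = 682/0.3302 = 2065.415 rev/s
RPM = spin*60 = 2065.415*60 ≈ 123925 RPM

123925 RPM


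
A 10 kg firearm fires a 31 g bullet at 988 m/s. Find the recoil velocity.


v_recoil = m_p * v_p / m_gun = 0.031 * 988 / 10 = 3.063 m/s

3.063 m/s


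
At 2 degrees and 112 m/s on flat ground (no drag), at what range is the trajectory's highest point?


R = v0^2*sin(2*theta)/g = 112^2*sin(2*2°)/9.81 = 89.1973 m
apex_dist = R/2 = 89.1973/2 = 44.6 m

44.6 m


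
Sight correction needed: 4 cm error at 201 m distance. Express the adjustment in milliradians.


1 mrad subtends 1 cm per 10 m of range, so adj = error_cm / (dist_m / 10) = 4 / (201/10) = 0.199 mrad

0.199 mrad


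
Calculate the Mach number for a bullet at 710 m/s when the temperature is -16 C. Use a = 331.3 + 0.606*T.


a = 331.3 + 0.606*(-16) = 321.604 m/s
M = v/a = 710/321.604 = 2.208

2.208


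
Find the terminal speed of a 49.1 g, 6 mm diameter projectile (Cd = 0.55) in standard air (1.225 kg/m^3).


A = pi*(d/2)^2 = pi*(6/2000)^2 = 2.82743e-05 m^2
vt = sqrt(2mg/(Cd*rho*A)) = sqrt(2*0.0491*9.81/(0.55 * 1.225 * 2.82743e-05)) = 224.9 m/s

224.9 m/s


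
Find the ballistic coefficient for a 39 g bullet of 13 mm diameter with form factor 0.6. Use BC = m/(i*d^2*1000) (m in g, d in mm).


BC = m/(i*d^2*1000) = 39/(0.6 * 13^2 * 1000) = 0.0003846

0.0003846


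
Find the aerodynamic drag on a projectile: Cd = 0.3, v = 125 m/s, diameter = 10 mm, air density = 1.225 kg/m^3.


A = pi*(d/2)^2 = pi*(10/2000)^2 = 7.85398e-05 m^2
Fd = 0.5*Cd*rho*A*v^2 = 0.5*0.3*1.225*7.85398e-05*125^2 = 0.2255 N

0.2255 N


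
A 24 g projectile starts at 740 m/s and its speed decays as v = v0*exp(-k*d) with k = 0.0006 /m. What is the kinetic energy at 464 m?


v = v0*exp(-k*d) = 740*exp(-0.0006*464) = 560.176 m/s
E = 0.5*m*v^2 = 0.5*0.024*560.176^2 = 3766 J

3766 J


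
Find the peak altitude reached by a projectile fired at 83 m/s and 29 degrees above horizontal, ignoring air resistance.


H = (v0*sin(theta))^2 / (2g) = (83*sin(29°))^2 / (2*9.81) = 82.53 m

82.53 m


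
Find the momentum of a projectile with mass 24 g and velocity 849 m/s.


p = m*v = 0.024*849 = 20.38 kg·m/s

20.38 kg·m/s


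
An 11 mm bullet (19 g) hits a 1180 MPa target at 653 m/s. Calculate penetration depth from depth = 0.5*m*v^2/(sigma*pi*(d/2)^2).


A = pi*(d/2)^2 = pi*(11/2)^2 = 95.0332 mm^2
E = 0.5*m*v^2 = 0.5*0.019*653^2 = 4050.89 J
depth = E/(sigma*A) = 4050.89 J / (1180 MPa * 95.0332 mm^2) = 4050.89/(1180 * 95.0332) m = 0.0361237 m ≈ 36.12 mm

36.12 mm


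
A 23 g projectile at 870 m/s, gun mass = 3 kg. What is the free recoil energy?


v_r = m_p*v_p/m_gun = 0.023*870/3 = 6.67 m/s, E_r = 0.5*m_gun*v_r^2 = 0.5*3*6.67^2 = 66.73 J

66.73 J


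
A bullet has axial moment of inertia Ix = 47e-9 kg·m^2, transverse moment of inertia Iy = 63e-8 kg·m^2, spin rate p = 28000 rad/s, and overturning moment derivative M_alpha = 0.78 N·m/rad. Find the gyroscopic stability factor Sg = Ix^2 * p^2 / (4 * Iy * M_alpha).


Sg = Ix^2 * p^2 / (4 * Iy * M_alpha) = (47e-9)^2 * 28000^2 / (4 * 63e-8 * 0.78) = 0.8811

0.8811


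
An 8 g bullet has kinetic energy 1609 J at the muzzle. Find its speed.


v = sqrt(2*E/m) = sqrt(2*1609/0.008) = 634.2 m/s

634.2 m/s


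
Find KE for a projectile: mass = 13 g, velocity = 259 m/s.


E = 0.5*m*v^2 = 0.5*0.013*259^2 = 436 J

436 J


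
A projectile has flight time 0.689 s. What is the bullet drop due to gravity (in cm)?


drop = 0.5*g*t^2 = 0.5*9.81*0.689^2 = 2.32851 m ≈ 232.9 cm

232.9 cm


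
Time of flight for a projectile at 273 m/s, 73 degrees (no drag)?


T = 2*v0*sin(theta)/g = 2*273*sin(73°)/9.81 = 53.23 s

53.23 s


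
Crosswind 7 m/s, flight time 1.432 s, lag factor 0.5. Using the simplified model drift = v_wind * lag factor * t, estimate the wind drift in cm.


drift = v_wind * lag * t = 7 * 0.5 * 1.432 = 5.012 m ≈ 501.2 cm

501.2 cm


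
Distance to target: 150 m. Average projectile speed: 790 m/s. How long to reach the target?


t = d/v = 150/790 = 0.1899 s

0.1899 s


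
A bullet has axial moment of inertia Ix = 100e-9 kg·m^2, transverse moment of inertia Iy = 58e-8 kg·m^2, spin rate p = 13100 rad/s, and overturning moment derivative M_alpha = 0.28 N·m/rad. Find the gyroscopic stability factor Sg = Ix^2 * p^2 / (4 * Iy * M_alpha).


Sg = Ix^2 * p^2 / (4 * Iy * M_alpha) = (100e-9)^2 * 13100^2 / (4 * 58e-8 * 0.28) = 2.642

2.642


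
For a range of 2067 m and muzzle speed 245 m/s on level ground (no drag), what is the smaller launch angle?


sin(2*theta) = R*g/v0^2 = 2067*9.81/245^2 = 0.337814, theta = arcsin(0.337814)/2 = 9.872°

9.872 degrees


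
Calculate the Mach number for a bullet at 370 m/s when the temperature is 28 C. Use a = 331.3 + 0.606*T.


a = 331.3 + 0.606*(28) = 348.268 m/s
M = v/a = 370/348.268 = 1.062

1.062


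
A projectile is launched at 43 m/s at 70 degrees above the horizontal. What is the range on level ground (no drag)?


R = v0^2 * sin(2*theta) / g = 43^2 * sin(2*70°) / 9.81 = 121.2 m

121.2 m


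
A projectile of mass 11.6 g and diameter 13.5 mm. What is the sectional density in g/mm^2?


SD = m/d^2 = 11.6/13.5^2 = 0.06365 g/mm^2

0.06365 g/mm^2


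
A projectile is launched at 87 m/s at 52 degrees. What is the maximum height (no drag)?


H = (v0*sin(theta))^2 / (2g) = (87*sin(52°))^2 / (2*9.81) = 239.6 m

239.6 m


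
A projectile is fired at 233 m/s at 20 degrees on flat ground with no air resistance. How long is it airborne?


T = 2*v0*sin(theta)/g = 2*233*sin(20°)/9.81 = 16.25 s

16.25 s


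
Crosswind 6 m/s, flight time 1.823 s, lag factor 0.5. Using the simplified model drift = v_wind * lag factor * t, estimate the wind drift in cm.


drift = v_wind * lag * t = 6 * 0.5 * 1.823 = 5.469 m ≈ 546.9 cm

546.9 cm


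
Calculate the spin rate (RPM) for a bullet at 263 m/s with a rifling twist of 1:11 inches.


twist_m = 11*0.0254 = 0.2794 m
spin = v/twist = 263/0.2794 = 941.3028 rev/s
RPM = spin*60 = 941.3028*60 ≈ 56478 RPM

56478 RPM


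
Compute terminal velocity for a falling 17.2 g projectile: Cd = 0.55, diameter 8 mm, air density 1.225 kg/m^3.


A = pi*(d/2)^2 = pi*(8/2000)^2 = 5.02655e-05 m^2
vt = sqrt(2mg/(Cd*rho*A)) = sqrt(2*0.0172*9.81/(0.55 * 1.225 * 5.02655e-05)) = 99.82 m/s

99.82 m/s


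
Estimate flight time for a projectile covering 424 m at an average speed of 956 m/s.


t = d/v = 424/956 = 0.4435 s

0.4435 s


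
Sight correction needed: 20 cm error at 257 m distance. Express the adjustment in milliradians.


1 mrad subtends 1 cm per 10 m of range, so adj = error_cm / (dist_m / 10) = 20 / (257/10) = 0.7782 mrad

0.7782 mrad


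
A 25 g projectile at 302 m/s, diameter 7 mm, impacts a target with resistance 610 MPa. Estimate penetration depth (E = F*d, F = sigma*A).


A = pi*(d/2)^2 = pi*(7/2)^2 = 38.4845 mm^2
E = 0.5*m*v^2 = 0.5*0.025*302^2 = 1140.05 J
depth = E/(sigma*A) = 1140.05 J / (610 MPa * 38.4845 mm^2) = 1140.05/(610 * 38.4845) m = 0.0485633 m ≈ 48.56 mm

48.56 mm


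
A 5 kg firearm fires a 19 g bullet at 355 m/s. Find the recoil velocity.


v_recoil = m_p * v_p / m_gun = 0.019 * 355 / 5 = 1.349 m/s

1.349 m/s


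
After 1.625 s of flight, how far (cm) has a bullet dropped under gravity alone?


drop = 0.5*g*t^2 = 0.5*9.81*1.625^2 = 12.9523 m ≈ 1295 cm

1295 cm


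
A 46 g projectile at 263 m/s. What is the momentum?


p = m*v = 0.046*263 = 12.1 kg·m/s

12.1 kg·m/s


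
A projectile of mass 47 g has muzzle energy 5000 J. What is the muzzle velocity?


v = sqrt(2*E/m) = sqrt(2*5000/0.047) = 461.3 m/s

461.3 m/s


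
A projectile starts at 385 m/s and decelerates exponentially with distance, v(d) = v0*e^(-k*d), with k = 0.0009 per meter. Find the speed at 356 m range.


v = v0*exp(-k*d) = 385*exp(-0.0009*356) = 279.5 m/s

279.5 m/s


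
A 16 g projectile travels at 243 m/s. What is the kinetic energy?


E = 0.5*m*v^2 = 0.5*0.016*243^2 = 472.4 J

472.4 J


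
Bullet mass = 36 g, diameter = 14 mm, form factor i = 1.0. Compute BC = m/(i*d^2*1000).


BC = m/(i*d^2*1000) = 36/(1.0 * 14^2 * 1000) = 0.0001837

0.0001837


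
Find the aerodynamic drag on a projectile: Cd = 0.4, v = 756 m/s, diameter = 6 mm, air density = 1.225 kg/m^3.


A = pi*(d/2)^2 = pi*(6/2000)^2 = 2.82743e-05 m^2
Fd = 0.5*Cd*rho*A*v^2 = 0.5*0.4*1.225*2.82743e-05*756^2 = 3.959 N

3.959 N


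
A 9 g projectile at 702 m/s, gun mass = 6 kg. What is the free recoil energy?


v_r = m_p*v_p/m_gun = 0.009*702/6 = 1.053 m/s, E_r = 0.5*m_gun*v_r^2 = 0.5*6*1.053^2 = 3.326 J

3.326 J


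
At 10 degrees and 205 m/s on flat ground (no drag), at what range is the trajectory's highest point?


R = v0^2*sin(2*theta)/g = 205^2*sin(2*10°)/9.81 = 1465.18 m
apex_dist = R/2 = 1465.18/2 = 732.6 m

732.6 m


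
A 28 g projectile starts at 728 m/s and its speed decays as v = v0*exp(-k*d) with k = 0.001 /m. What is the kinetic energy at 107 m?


v = v0*exp(-k*d) = 728*exp(-0.001*107) = 654.127 m/s
E = 0.5*m*v^2 = 0.5*0.028*654.127^2 = 5990 J

5990 J


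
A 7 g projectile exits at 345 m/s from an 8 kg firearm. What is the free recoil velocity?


v_recoil = m_p * v_p / m_gun = 0.007 * 345 / 8 = 0.3019 m/s

0.3019 m/s


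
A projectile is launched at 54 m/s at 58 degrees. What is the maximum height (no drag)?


H = (v0*sin(theta))^2 / (2g) = (54*sin(58°))^2 / (2*9.81) = 106.9 m

106.9 m


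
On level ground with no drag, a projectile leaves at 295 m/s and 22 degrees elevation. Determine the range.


R = v0^2 * sin(2*theta) / g = 295^2 * sin(2*22°) / 9.81 = 6162 m

6162 m


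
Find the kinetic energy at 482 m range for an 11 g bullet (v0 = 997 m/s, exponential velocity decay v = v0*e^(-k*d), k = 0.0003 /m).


v = v0*exp(-k*d) = 997*exp(-0.0003*482) = 862.772 m/s
E = 0.5*m*v^2 = 0.5*0.011*862.772^2 = 4094 J

4094 J


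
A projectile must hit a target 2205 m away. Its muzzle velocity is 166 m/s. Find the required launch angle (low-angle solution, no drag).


sin(2*theta) = R*g/v0^2 = 2205*9.81/166^2 = 0.784985, theta = arcsin(0.784985)/2 = 25.86°

25.86 degrees


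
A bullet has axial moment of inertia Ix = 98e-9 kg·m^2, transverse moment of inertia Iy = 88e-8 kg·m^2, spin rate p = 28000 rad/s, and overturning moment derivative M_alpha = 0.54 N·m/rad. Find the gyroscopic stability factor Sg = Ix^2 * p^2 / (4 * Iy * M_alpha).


Sg = Ix^2 * p^2 / (4 * Iy * M_alpha) = (98e-9)^2 * 28000^2 / (4 * 88e-8 * 0.54) = 3.961

3.961


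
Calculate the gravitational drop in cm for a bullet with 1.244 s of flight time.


drop = 0.5*g*t^2 = 0.5*9.81*1.244^2 = 7.59066 m ≈ 759.1 cm

759.1 cm


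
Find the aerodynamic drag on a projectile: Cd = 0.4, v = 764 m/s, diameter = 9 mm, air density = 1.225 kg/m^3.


A = pi*(d/2)^2 = pi*(9/2000)^2 = 6.36173e-05 m^2
Fd = 0.5*Cd*rho*A*v^2 = 0.5*0.4*1.225*6.36173e-05*764^2 = 9.098 N

9.098 N


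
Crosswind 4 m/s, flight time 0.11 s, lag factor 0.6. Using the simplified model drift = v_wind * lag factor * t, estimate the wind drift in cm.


drift = v_wind * lag * t = 4 * 0.6 * 0.11 = 0.264 m ≈ 26.4 cm

26.4 cm


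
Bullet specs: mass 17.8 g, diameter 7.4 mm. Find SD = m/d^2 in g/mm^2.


SD = m/d^2 = 17.8/7.4^2 = 0.3251 g/mm^2

0.3251 g/mm^2


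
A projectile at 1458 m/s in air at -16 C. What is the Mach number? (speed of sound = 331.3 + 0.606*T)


a = 331.3 + 0.606*(-16) = 321.604 m/s
M = v/a = 1458/321.604 = 4.534

4.534


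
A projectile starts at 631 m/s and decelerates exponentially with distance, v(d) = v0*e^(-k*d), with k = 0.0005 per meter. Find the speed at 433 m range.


v = v0*exp(-k*d) = 631*exp(-0.0005*433) = 508.2 m/s

508.2 m/s


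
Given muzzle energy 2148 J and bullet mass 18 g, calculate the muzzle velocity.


v = sqrt(2*E/m) = sqrt(2*2148/0.018) = 488.5 m/s

488.5 m/s


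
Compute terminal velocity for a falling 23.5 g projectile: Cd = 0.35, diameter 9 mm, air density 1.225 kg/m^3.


A = pi*(d/2)^2 = pi*(9/2000)^2 = 6.36173e-05 m^2
vt = sqrt(2mg/(Cd*rho*A)) = sqrt(2*0.0235*9.81/(0.35 * 1.225 * 6.36173e-05)) = 130 m/s

130 m/s


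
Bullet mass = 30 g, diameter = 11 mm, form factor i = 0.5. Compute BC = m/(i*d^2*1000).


BC = m/(i*d^2*1000) = 30/(0.5 * 11^2 * 1000) = 0.0004959

0.0004959


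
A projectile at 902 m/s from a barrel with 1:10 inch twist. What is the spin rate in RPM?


twist_m = 10*0.0254 = 0.254 m
spin = v/twist = 902/0.254 = 3551.181 rev/s
RPM = spin*60 = 3551.181*60 ≈ 213071 RPM

213071 RPM


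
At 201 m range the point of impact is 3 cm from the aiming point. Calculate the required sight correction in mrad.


1 mrad subtends 1 cm per 10 m of range, so adj = error_cm / (dist_m / 10) = 3 / (201/10) = 0.1493 mrad

0.1493 mrad


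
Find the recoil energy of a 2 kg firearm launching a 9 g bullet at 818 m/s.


v_r = m_p*v_p/m_gun = 0.009*818/2 = 3.681 m/s, E_r = 0.5*m_gun*v_r^2 = 0.5*2*3.681^2 = 13.55 J

13.55 J


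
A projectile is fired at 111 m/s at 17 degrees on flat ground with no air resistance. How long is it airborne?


T = 2*v0*sin(theta)/g = 2*111*sin(17°)/9.81 = 6.616 s

6.616 s


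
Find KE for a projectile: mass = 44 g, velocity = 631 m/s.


E = 0.5*m*v^2 = 0.5*0.044*631^2 = 8760 J

8760 J


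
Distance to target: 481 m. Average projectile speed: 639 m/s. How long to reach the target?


t = d/v = 481/639 = 0.7527 s

0.7527 s


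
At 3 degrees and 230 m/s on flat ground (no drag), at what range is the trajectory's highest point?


R = v0^2*sin(2*theta)/g = 230^2*sin(2*3°)/9.81 = 563.665 m
apex_dist = R/2 = 563.665/2 = 281.8 m

281.8 m


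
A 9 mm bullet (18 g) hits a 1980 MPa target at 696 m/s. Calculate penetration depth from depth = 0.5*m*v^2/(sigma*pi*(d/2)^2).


A = pi*(d/2)^2 = pi*(9/2)^2 = 63.6173 mm^2
E = 0.5*m*v^2 = 0.5*0.018*696^2 = 4359.74 J
depth = E/(sigma*A) = 4359.74 J / (1980 MPa * 63.6173 mm^2) = 4359.74/(1980 * 63.6173) m = 0.0346115 m ≈ 34.61 mm

34.61 mm


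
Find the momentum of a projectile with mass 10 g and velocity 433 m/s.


p = m*v = 0.01*433 = 4.33 kg·m/s

4.33 kg·m/s


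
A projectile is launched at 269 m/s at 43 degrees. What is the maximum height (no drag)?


H = (v0*sin(theta))^2 / (2g) = (269*sin(43°))^2 / (2*9.81) = 1715 m

1715 m


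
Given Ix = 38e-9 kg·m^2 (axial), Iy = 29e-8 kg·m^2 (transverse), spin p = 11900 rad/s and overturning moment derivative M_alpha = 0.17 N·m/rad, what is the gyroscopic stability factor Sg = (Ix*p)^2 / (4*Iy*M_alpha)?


Sg = Ix^2 * p^2 / (4 * Iy * M_alpha) = (38e-9)^2 * 11900^2 / (4 * 29e-8 * 0.17) = 1.037

1.037


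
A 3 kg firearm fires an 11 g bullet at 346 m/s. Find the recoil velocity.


v_recoil = m_p * v_p / m_gun = 0.011 * 346 / 3 = 1.269 m/s

1.269 m/s


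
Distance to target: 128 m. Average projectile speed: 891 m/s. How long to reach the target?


t = d/v = 128/891 = 0.1437 s

0.1437 s


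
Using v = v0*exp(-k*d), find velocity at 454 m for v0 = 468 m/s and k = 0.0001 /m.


v = v0*exp(-k*d) = 468*exp(-0.0001*454) = 447.2 m/s

447.2 m/s


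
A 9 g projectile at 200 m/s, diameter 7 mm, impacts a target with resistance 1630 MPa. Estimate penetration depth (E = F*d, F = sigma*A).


A = pi*(d/2)^2 = pi*(7/2)^2 = 38.4845 mm^2
E = 0.5*m*v^2 = 0.5*0.009*200^2 = 180 J
depth = E/(sigma*A) = 180 J / (1630 MPa * 38.4845 mm^2) = 180/(1630 * 38.4845) m = 0.00286945 m ≈ 2.869 mm

2.869 mm


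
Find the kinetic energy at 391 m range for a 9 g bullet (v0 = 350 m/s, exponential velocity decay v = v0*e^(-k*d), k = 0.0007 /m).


v = v0*exp(-k*d) = 350*exp(-0.0007*391) = 266.196 m/s
E = 0.5*m*v^2 = 0.5*0.009*266.196^2 = 318.9 J

318.9 J


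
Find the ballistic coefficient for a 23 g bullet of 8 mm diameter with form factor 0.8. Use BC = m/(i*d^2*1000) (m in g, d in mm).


BC = m/(i*d^2*1000) = 23/(0.8 * 8^2 * 1000) = 0.0004492

0.0004492


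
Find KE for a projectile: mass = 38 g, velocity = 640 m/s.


E = 0.5*m*v^2 = 0.5*0.038*640^2 = 7782 J

7782 J


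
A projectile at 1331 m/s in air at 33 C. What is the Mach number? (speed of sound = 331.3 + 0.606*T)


a = 331.3 + 0.606*(33) = 351.298 m/s
M = v/a = 1331/351.298 = 3.789

3.789


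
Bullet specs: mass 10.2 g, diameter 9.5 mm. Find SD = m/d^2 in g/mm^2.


SD = m/d^2 = 10.2/9.5^2 = 0.113 g/mm^2

0.113 g/mm^2


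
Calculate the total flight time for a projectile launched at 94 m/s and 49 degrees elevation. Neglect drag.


T = 2*v0*sin(theta)/g = 2*94*sin(49°)/9.81 = 14.46 s

14.46 s


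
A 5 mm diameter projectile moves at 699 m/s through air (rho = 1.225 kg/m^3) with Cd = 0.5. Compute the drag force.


A = pi*(d/2)^2 = pi*(5/2000)^2 = 1.96350e-05 m^2
Fd = 0.5*Cd*rho*A*v^2 = 0.5*0.5*1.225*1.96350e-05*699^2 = 2.938 N

2.938 N


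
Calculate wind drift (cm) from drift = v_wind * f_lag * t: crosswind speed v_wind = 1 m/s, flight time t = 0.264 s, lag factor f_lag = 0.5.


drift = v_wind * lag * t = 1 * 0.5 * 0.264 = 0.132 m ≈ 13.2 cm

13.2 cm


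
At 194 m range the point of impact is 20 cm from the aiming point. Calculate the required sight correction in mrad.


1 mrad subtends 1 cm per 10 m of range, so adj = error_cm / (dist_m / 10) = 20 / (194/10) = 1.031 mrad

1.031 mrad


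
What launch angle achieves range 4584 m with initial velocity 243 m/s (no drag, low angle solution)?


sin(2*theta) = R*g/v0^2 = 4584*9.81/243^2 = 0.761555, theta = arcsin(0.761555)/2 = 24.8°

24.8 degrees


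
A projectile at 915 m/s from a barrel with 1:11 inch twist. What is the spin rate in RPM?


twist_m = 11*0.0254 = 0.2794 m
spin = v/twist = 915/0.2794 = 3274.875 rev/s
RPM = spin*60 = 3274.875*60 ≈ 196492 RPM

196492 RPM


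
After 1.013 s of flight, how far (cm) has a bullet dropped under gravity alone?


drop = 0.5*g*t^2 = 0.5*9.81*1.013^2 = 5.03336 m ≈ 503.3 cm

503.3 cm


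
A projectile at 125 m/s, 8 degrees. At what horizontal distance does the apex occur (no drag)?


R = v0^2*sin(2*theta)/g = 125^2*sin(2*8°)/9.81 = 439.025 m
apex_dist = R/2 = 439.025/2 = 219.5 m

219.5 m


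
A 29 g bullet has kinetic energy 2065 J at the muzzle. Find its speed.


v = sqrt(2*E/m) = sqrt(2*2065/0.029) = 377.4 m/s

377.4 m/s


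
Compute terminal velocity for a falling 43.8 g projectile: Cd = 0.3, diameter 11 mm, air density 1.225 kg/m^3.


A = pi*(d/2)^2 = pi*(11/2000)^2 = 9.50332e-05 m^2
vt = sqrt(2mg/(Cd*rho*A)) = sqrt(2*0.0438*9.81/(0.3 * 1.225 * 9.50332e-05)) = 156.9 m/s

156.9 m/s


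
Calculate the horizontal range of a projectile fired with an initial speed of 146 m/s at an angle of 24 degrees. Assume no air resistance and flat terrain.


R = v0^2 * sin(2*theta) / g = 146^2 * sin(2*24°) / 9.81 = 1615 m

1615 m


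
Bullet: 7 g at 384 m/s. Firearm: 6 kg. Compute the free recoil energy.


v_r = m_p*v_p/m_gun = 0.007*384/6 = 0.448 m/s, E_r = 0.5*m_gun*v_r^2 = 0.5*6*0.448^2 = 0.6021 J

0.6021 J


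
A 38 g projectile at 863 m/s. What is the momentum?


p = m*v = 0.038*863 = 32.79 kg·m/s

32.79 kg·m/s


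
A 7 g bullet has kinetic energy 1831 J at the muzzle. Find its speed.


v = sqrt(2*E/m) = sqrt(2*1831/0.007) = 723.3 m/s

723.3 m/s


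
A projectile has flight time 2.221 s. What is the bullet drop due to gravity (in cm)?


drop = 0.5*g*t^2 = 0.5*9.81*2.221^2 = 24.1956 m ≈ 2420 cm

2420 cm


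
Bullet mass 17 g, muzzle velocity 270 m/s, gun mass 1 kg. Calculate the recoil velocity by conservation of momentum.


v_recoil = m_p * v_p / m_gun = 0.017 * 270 / 1 = 4.59 m/s

4.59 m/s


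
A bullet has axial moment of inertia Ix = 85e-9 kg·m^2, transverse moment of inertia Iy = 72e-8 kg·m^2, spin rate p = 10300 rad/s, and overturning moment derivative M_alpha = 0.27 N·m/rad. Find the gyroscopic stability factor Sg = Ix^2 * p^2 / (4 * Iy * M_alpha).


Sg = Ix^2 * p^2 / (4 * Iy * M_alpha) = (85e-9)^2 * 10300^2 / (4 * 72e-8 * 0.27) = 0.9857

0.9857


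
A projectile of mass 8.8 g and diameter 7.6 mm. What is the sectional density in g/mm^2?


SD = m/d^2 = 8.8/7.6^2 = 0.1524 g/mm^2

0.1524 g/mm^2


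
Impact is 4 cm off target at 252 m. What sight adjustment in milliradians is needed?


1 mrad subtends 1 cm per 10 m of range, so adj = error_cm / (dist_m / 10) = 4 / (252/10) = 0.1587 mrad

0.1587 mrad


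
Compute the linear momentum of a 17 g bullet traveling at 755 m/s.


p = m*v = 0.017*755 = 12.84 kg·m/s

12.84 kg·m/s


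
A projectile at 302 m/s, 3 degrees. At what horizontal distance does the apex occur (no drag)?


R = v0^2*sin(2*theta)/g = 302^2*sin(2*3°)/9.81 = 971.806 m
apex_dist = R/2 = 971.806/2 = 485.9 m

485.9 m


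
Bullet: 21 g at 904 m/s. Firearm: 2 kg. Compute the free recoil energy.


v_r = m_p*v_p/m_gun = 0.021*904/2 = 9.492 m/s, E_r = 0.5*m_gun*v_r^2 = 0.5*2*9.492^2 = 90.1 J

90.1 J


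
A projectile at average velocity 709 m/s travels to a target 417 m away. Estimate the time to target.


t = d/v = 417/709 = 0.5882 s

0.5882 s


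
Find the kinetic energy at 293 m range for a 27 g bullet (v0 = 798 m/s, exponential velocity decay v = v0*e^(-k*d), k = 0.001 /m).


v = v0*exp(-k*d) = 798*exp(-0.001*293) = 595.326 m/s
E = 0.5*m*v^2 = 0.5*0.027*595.326^2 = 4785 J

4785 J


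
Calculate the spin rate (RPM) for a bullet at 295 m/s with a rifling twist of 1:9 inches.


twist_m = 9*0.0254 = 0.2286 m
spin = v/twist = 295/0.2286 = 1290.464 rev/s
RPM = spin*60 = 1290.464*60 ≈ 77428 RPM

77428 RPM


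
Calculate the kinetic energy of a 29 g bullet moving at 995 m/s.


E = 0.5*m*v^2 = 0.5*0.029*995^2 = 14355 J

14355 J


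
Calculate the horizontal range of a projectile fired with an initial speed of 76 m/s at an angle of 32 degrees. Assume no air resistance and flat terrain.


R = v0^2 * sin(2*theta) / g = 76^2 * sin(2*32°) / 9.81 = 529.2 m

529.2 m


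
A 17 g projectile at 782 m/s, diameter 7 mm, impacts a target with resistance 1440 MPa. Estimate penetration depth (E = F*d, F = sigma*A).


A = pi*(d/2)^2 = pi*(7/2)^2 = 38.4845 mm^2
E = 0.5*m*v^2 = 0.5*0.017*782^2 = 5197.95 J
depth = E/(sigma*A) = 5197.95 J / (1440 MPa * 38.4845 mm^2) = 5197.95/(1440 * 38.4845) m = 0.0937959 m ≈ 93.8 mm

93.8 mm


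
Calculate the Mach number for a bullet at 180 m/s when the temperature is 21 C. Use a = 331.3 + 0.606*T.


a = 331.3 + 0.606*(21) = 344.026 m/s
M = v/a = 180/344.026 = 0.5232

0.5232


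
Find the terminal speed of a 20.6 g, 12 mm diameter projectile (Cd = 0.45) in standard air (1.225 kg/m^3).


A = pi*(d/2)^2 = pi*(12/2000)^2 = 1.13097e-04 m^2
vt = sqrt(2mg/(Cd*rho*A)) = sqrt(2*0.0206*9.81/(0.45 * 1.225 * 1.13097e-04)) = 80.52 m/s

80.52 m/s


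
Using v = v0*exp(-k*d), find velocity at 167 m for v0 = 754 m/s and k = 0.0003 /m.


v = v0*exp(-k*d) = 754*exp(-0.0003*167) = 717.2 m/s

717.2 m/s
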